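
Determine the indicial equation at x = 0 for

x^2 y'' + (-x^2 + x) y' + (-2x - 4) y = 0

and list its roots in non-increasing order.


Divide by x^2 to reach normal form y'' + P_1(x) y' + P_2(x) y = 0 with P_1(x) = -1 + 1/x and P_2(x) = -2/x - 4/x^2.
x = 0 is a singular point because the y'-coefficient -1 + 1/x has a pole at x = 0 and the y-coefficient -2/x - 4/x^2 has a pole at x = 0.
It is a regular singular point because x P_1(x) = p(x) = 1 - x and x^2 P_2(x) = q(x) = -2x - 4 are polynomials, hence analytic at x = 0.
p(0) = 1,  q(0) = -4.
Indicial equation: r(r-1) + p(0) r + q(0) = 0, i.e. r^2 + (p(0) - 1) r + q(0) = 0, i.e. r^2 - 4 = 0.
Discriminant: (0)^2 - 4(-4) = 16, so r = (0 ± 4)/2.
Solving: r_1 = 2, r_2 = -2.

indicial: r^2 - 4 = 0; roots r_1 = 2, r_2 = -2


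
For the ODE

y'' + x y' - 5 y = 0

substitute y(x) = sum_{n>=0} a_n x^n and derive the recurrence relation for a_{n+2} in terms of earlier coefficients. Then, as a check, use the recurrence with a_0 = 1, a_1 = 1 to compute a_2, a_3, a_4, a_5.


Substitute y = sum_n a_n x^n.
y''(x) has coefficient (n+2)(n+1) a_{n+2} at x^n;
x y'(x) has coefficient n a_n at x^n (shift);
-5 y(x) has coefficient -5 a_n at x^n.
Matching x^n: (n+2)(n+1) a_{n+2} + (n - 5) a_n = 0.
Thus a_{n+2} = (-n + 5) / ((n+1)(n+2)) * a_n.

Check with a_0 = 1, a_1 = 1 (apply the recurrence for n = 0, 1, 2, 3): a_0 = 1, a_1 = 1, a_2 = 5/2, a_3 = 2/3, a_4 = 5/8, a_5 = 1/15.

a_(n+2) = (-n + 5) / ((n+1)(n+2)) * a_n; check: a_0 = 1, a_1 = 1, a_2 = 5/2, a_3 = 2/3, a_4 = 5/8, a_5 = 1/15


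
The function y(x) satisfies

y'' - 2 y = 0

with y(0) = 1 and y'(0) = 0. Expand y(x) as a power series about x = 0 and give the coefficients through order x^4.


Ansatz: y(x) = sum_{n>=0} a_n x^n, so y'(x) = sum_{n>=1} n a_n x^(n-1) and y''(x) = sum_{n>=2} n(n-1) a_n x^(n-2).
Substitute into P(x) y'' + Q(x) y' + R(x) y = 0 with P(x) = 1, Q(x) = 0, R(x) = -2, and match powers of x.
Initial conditions: a_0 = 1, a_1 = 0.
Setting the coefficient of each power of x to zero and solving order by order (substituting the coefficients already found):
  x^0: 2 a_2 - 2 a_0 = 0  ->  2 a_2 = 2 a_0 = 2  ->  a_2 = 1
  x^1: 6 a_3 - 2 a_1 = 0  ->  6 a_3 = 2 a_1 = 0  ->  a_3 = 0
  x^2: 12 a_4 - 2 a_2 = 0  ->  12 a_4 = 2 a_2 = 2  ->  a_4 = 1/6
Truncated series: y(x) = 1 + x^2 + (1/6) x^4 + O(x^5).

a_0 = 1; a_1 = 0; a_2 = 1; a_3 = 0; a_4 = 1/6


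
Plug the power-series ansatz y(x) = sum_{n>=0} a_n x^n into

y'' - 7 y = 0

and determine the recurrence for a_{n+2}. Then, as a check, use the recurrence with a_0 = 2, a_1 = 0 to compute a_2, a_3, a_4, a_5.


Substitute y = sum_n a_n x^n into y'' + (const) y = 0.
y''(x) = sum_{n>=0} (n+2)(n+1) a_{n+2} x^n.
The ODE becomes sum_n [(n+2)(n+1) a_{n+2} - 7 a_n] x^n = 0.
Setting each coefficient to zero gives the recurrence:
  (n+2)(n+1) a_{n+2} - 7 a_n = 0,
  a_{n+2} = 7 / ((n+1)(n+2)) a_n.

Check with a_0 = 2, a_1 = 0 (apply the recurrence for n = 0, 1, 2, 3): a_0 = 2, a_1 = 0, a_2 = 7, a_3 = 0, a_4 = 49/12, a_5 = 0.

a_{n+2} = 7/((n+1)(n+2)) * a_n; check: a_0 = 2, a_1 = 0, a_2 = 7, a_3 = 0, a_4 = 49/12, a_5 = 0


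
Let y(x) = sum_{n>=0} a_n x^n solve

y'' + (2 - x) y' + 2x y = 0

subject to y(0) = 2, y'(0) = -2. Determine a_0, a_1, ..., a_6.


Ansatz: y(x) = sum_{n>=0} a_n x^n, so y'(x) = sum_{n>=1} n a_n x^(n-1) and y''(x) = sum_{n>=2} n(n-1) a_n x^(n-2).
Substitute into P(x) y'' + Q(x) y' + R(x) y = 0 with P(x) = 1, Q(x) = 2 - x, R(x) = 2x, and match powers of x.
Initial conditions: a_0 = 2, a_1 = -2.
Setting the coefficient of each power of x to zero and solving order by order (substituting the coefficients already found):
  x^0: 2 a_2 + 2 a_1 = 0  ->  2 a_2 = -2 a_1 = 4  ->  a_2 = 2
  x^1: 6 a_3 + 4 a_2 - a_1 + 2 a_0 = 0  ->  6 a_3 = -4 a_2 + a_1 - 2 a_0 = -14  ->  a_3 = -7/3
  x^2: 12 a_4 + 6 a_3 - 2 a_2 + 2 a_1 = 0  ->  12 a_4 = -6 a_3 + 2 a_2 - 2 a_1 = 22  ->  a_4 = 11/6
  x^3: 20 a_5 + 8 a_4 - 3 a_3 + 2 a_2 = 0  ->  20 a_5 = -8 a_4 + 3 a_3 - 2 a_2 = -77/3  ->  a_5 = -77/60
  x^4: 30 a_6 + 10 a_5 - 4 a_4 + 2 a_3 = 0  ->  30 a_6 = -10 a_5 + 4 a_4 - 2 a_3 = 149/6  ->  a_6 = 149/180
Truncated series: y(x) = 2 - 2 x + 2 x^2 - (7/3) x^3 + (11/6) x^4 - (77/60) x^5 + (149/180) x^6 + O(x^7).

a_0 = 2; a_1 = -2; a_2 = 2; a_3 = -7/3; a_4 = 11/6; a_5 = -77/60; a_6 = 149/180


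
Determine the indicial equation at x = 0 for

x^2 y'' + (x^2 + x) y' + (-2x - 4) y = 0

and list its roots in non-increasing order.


Divide by x^2 to reach normal form y'' + P_1(x) y' + P_2(x) y = 0 with P_1(x) = 1 + 1/x and P_2(x) = -2/x - 4/x^2.
x = 0 is a singular point because the y'-coefficient 1 + 1/x has a pole at x = 0 and the y-coefficient -2/x - 4/x^2 has a pole at x = 0.
It is a regular singular point because x P_1(x) = p(x) = x + 1 and x^2 P_2(x) = q(x) = -2x - 4 are polynomials, hence analytic at x = 0.
p(0) = 1,  q(0) = -4.
Indicial equation: r(r-1) + p(0) r + q(0) = 0, i.e. r^2 + (p(0) - 1) r + q(0) = 0, i.e. r^2 - 4 = 0.
Discriminant: (0)^2 - 4(-4) = 16, so r = (0 ± 4)/2.
Solving: r_1 = 2, r_2 = -2.

indicial: r^2 - 4 = 0; roots r_1 = 2, r_2 = -2


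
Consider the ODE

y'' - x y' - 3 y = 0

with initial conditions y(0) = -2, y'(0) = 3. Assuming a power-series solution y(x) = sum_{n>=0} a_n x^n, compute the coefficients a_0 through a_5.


Ansatz: y(x) = sum_{n>=0} a_n x^n, so y'(x) = sum_{n>=1} n a_n x^(n-1) and y''(x) = sum_{n>=2} n(n-1) a_n x^(n-2).
Substitute into P(x) y'' + Q(x) y' + R(x) y = 0 with P(x) = 1, Q(x) = -x, R(x) = -3, and match powers of x.
Initial conditions: a_0 = -2, a_1 = 3.
Setting the coefficient of each power of x to zero and solving order by order (substituting the coefficients already found):
  x^0: 2 a_2 - 3 a_0 = 0  ->  2 a_2 = 3 a_0 = -6  ->  a_2 = -3
  x^1: 6 a_3 - 4 a_1 = 0  ->  6 a_3 = 4 a_1 = 12  ->  a_3 = 2
  x^2: 12 a_4 - 5 a_2 = 0  ->  12 a_4 = 5 a_2 = -15  ->  a_4 = -5/4
  x^3: 20 a_5 - 6 a_3 = 0  ->  20 a_5 = 6 a_3 = 12  ->  a_5 = 3/5
Truncated series: y(x) = -2 + 3 x - 3 x^2 + 2 x^3 - (5/4) x^4 + (3/5) x^5 + O(x^6).

a_0 = -2; a_1 = 3; a_2 = -3; a_3 = 2; a_4 = -5/4; a_5 = 3/5


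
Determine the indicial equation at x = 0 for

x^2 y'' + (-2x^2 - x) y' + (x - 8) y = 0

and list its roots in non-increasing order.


Divide by x^2 to reach normal form y'' + P_1(x) y' + P_2(x) y = 0 with P_1(x) = -2 - 1/x and P_2(x) = 1/x - 8/x^2.
x = 0 is a singular point because the y'-coefficient -2 - 1/x has a pole at x = 0 and the y-coefficient 1/x - 8/x^2 has a pole at x = 0.
It is a regular singular point because x P_1(x) = p(x) = -2x - 1 and x^2 P_2(x) = q(x) = x - 8 are polynomials, hence analytic at x = 0.
p(0) = -1,  q(0) = -8.
Indicial equation: r(r-1) + p(0) r + q(0) = 0, i.e. r^2 + (p(0) - 1) r + q(0) = 0, i.e. r^2 - 2 r - 8 = 0.
Discriminant: (-2)^2 - 4(-8) = 36, so r = (2 ± 6)/2.
Solving: r_1 = 4, r_2 = -2.

indicial: r^2 - 2 r - 8 = 0; roots r_1 = 4, r_2 = -2


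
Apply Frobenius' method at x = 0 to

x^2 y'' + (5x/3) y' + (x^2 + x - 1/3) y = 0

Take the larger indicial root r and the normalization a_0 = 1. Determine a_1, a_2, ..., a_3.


Write in Frobenius form y'' + (p(x)/x) y' + (q(x)/x^2) y = 0:
  p(x) = 5/3,  q(x) = x^2 + x - 1/3.
Indicial equation: r(r-1) + (5/3) r + (-1/3) = 0 -> roots r_1 = 1/3, r_2 = -1.
Take r = r_1 = 1/3. Let y(x) = x^r sum_{n>=0} a_n x^n with a_0 = 1.
Substitute y = x^r sum a_n x^n and match x^{r+n}. The recurrence is
  D(n) a_n + 1 a_{n-1} + 1 a_{n-2} = 0,  where D(n) = (r+n)(r+n-1) + (5/3)(r+n) + (-1/3).
  a_n = [-1 a_{n-1} - 1 a_{n-2}] / D(n).
Since the indicial polynomial factors as (r - r_1)(r - r_2), D(n) = (r_1 + n - r_1)(r_1 + n - r_2) = n(n + 4/3).
Evaluating step by step (a_0 = 1):
  n = 1: D(1) = 1(1 + 4/3) = 7/3; numerator = -1(1) = -1; a_1 = (-1)/(7/3) = -3/7
  n = 2: D(2) = 2(2 + 4/3) = 20/3; numerator = -1(-3/7) - 1(1) = -4/7; a_2 = (-4/7)/(20/3) = -3/35
  n = 3: D(3) = 3(3 + 4/3) = 13; numerator = -1(-3/35) - 1(-3/7) = 18/35; a_3 = (18/35)/(13) = 18/455

r = 1/3; a_0 = 1; a_1 = -3/7; a_2 = -3/35; a_3 = 18/455


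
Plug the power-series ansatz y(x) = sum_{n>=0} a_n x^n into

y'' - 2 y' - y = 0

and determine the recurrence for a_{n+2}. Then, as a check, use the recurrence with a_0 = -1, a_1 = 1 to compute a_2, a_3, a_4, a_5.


Substitute y = sum_n a_n x^n.
y''(x) has coefficient (n+2)(n+1) a_{n+2} at x^n;
-2 y'(x) has coefficient -2 (n+1) a_{n+1} at x^n;
-y(x) has coefficient -1 a_n at x^n.
Matching x^n: (n+2)(n+1) a_{n+2} - 2 (n+1) a_{n+1} - 1 a_n = 0.
Thus a_{n+2} = [2 (n+1) a_{n+1} + 1 a_n] / ((n+1)(n+2)).

Check with a_0 = -1, a_1 = 1 (apply the recurrence for n = 0, 1, 2, 3): a_0 = -1, a_1 = 1, a_2 = 1/2, a_3 = 1/2, a_4 = 7/24, a_5 = 17/120.

a_(n+2) = [2 (n+1) a_(n+1) + 1 a_n] / ((n+1)(n+2)); check: a_0 = -1, a_1 = 1, a_2 = 1/2, a_3 = 1/2, a_4 = 7/24, a_5 = 17/120


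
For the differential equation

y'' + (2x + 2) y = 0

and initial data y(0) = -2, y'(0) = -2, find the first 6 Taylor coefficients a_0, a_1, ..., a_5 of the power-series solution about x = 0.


Ansatz: y(x) = sum_{n>=0} a_n x^n, so y'(x) = sum_{n>=1} n a_n x^(n-1) and y''(x) = sum_{n>=2} n(n-1) a_n x^(n-2).
Substitute into P(x) y'' + Q(x) y' + R(x) y = 0 with P(x) = 1, Q(x) = 0, R(x) = 2x + 2, and match powers of x.
Initial conditions: a_0 = -2, a_1 = -2.
Setting the coefficient of each power of x to zero and solving order by order (substituting the coefficients already found):
  x^0: 2 a_2 + 2 a_0 = 0  ->  2 a_2 = -2 a_0 = 4  ->  a_2 = 2
  x^1: 6 a_3 + 2 a_1 + 2 a_0 = 0  ->  6 a_3 = -2 a_1 - 2 a_0 = 8  ->  a_3 = 4/3
  x^2: 12 a_4 + 2 a_2 + 2 a_1 = 0  ->  12 a_4 = -2 a_2 - 2 a_1 = 0  ->  a_4 = 0
  x^3: 20 a_5 + 2 a_3 + 2 a_2 = 0  ->  20 a_5 = -2 a_3 - 2 a_2 = -20/3  ->  a_5 = -1/3
Truncated series: y(x) = -2 - 2 x + 2 x^2 + (4/3) x^3 - (1/3) x^5 + O(x^6).

a_0 = -2; a_1 = -2; a_2 = 2; a_3 = 4/3; a_4 = 0; a_5 = -1/3


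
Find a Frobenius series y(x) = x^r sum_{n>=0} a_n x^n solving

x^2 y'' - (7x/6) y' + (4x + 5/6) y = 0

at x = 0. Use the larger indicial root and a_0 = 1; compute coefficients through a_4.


Write in Frobenius form y'' + (p(x)/x) y' + (q(x)/x^2) y = 0:
  p(x) = -7/6,  q(x) = 4x + 5/6.
Indicial equation: r(r-1) + (-7/6) r + (5/6) = 0 -> roots r_1 = 5/3, r_2 = 1/2.
Take r = r_1 = 5/3. Let y(x) = x^r sum_{n>=0} a_n x^n with a_0 = 1.
Substitute y = x^r sum a_n x^n and match x^{r+n}. The recurrence is
  D(n) a_n + 4 a_{n-1} = 0,  where D(n) = (r+n)(r+n-1) + (-7/6)(r+n) + (5/6).
  a_n = -4 / D(n) * a_{n-1}.
Since the indicial polynomial factors as (r - r_1)(r - r_2), D(n) = (r_1 + n - r_1)(r_1 + n - r_2) = n(n + 7/6).
Evaluating step by step (a_0 = 1):
  n = 1: D(1) = 1(1 + 7/6) = 13/6; numerator = -4(1) = -4; a_1 = (-4)/(13/6) = -24/13
  n = 2: D(2) = 2(2 + 7/6) = 19/3; numerator = -4(-24/13) = 96/13; a_2 = (96/13)/(19/3) = 288/247
  n = 3: D(3) = 3(3 + 7/6) = 25/2; numerator = -4(288/247) = -1152/247; a_3 = (-1152/247)/(25/2) = -2304/6175
  n = 4: D(4) = 4(4 + 7/6) = 62/3; numerator = -4(-2304/6175) = 9216/6175; a_4 = (9216/6175)/(62/3) = 13824/191425

r = 5/3; a_0 = 1; a_1 = -24/13; a_2 = 288/247; a_3 = -2304/6175; a_4 = 13824/191425


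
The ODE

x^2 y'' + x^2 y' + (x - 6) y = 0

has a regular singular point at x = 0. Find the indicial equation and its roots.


Divide by x^2 to reach normal form y'' + P_1(x) y' + P_2(x) y = 0 with P_1(x) = 1 and P_2(x) = 1/x - 6/x^2.
x = 0 is a singular point because the y-coefficient 1/x - 6/x^2 has a pole at x = 0.
It is a regular singular point because x P_1(x) = p(x) = x and x^2 P_2(x) = q(x) = x - 6 are polynomials, hence analytic at x = 0.
p(0) = 0,  q(0) = -6.
Indicial equation: r(r-1) + p(0) r + q(0) = 0, i.e. r^2 + (p(0) - 1) r + q(0) = 0, i.e. r^2 - 1 r - 6 = 0.
Discriminant: (-1)^2 - 4(-6) = 25, so r = (1 ± 5)/2.
Solving: r_1 = 3, r_2 = -2.

indicial: r^2 - 1 r - 6 = 0; roots r_1 = 3, r_2 = -2


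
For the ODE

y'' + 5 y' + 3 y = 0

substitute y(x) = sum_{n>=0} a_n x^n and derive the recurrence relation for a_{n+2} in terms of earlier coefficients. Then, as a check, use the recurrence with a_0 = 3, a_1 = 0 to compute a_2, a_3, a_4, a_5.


Substitute y = sum_n a_n x^n.
y''(x) has coefficient (n+2)(n+1) a_{n+2} at x^n;
5 y'(x) has coefficient 5 (n+1) a_{n+1} at x^n;
3 y(x) has coefficient 3 a_n at x^n.
Matching x^n: (n+2)(n+1) a_{n+2} + 5 (n+1) a_{n+1} + 3 a_n = 0.
Thus a_{n+2} = [-5 (n+1) a_{n+1} - 3 a_n] / ((n+1)(n+2)).

Check with a_0 = 3, a_1 = 0 (apply the recurrence for n = 0, 1, 2, 3): a_0 = 3, a_1 = 0, a_2 = -9/2, a_3 = 15/2, a_4 = -33/4, a_5 = 57/8.

a_(n+2) = [-5 (n+1) a_(n+1) - 3 a_n] / ((n+1)(n+2)); check: a_0 = 3, a_1 = 0, a_2 = -9/2, a_3 = 15/2, a_4 = -33/4, a_5 = 57/8


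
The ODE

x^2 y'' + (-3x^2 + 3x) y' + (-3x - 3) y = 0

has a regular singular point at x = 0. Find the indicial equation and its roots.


Divide by x^2 to reach normal form y'' + P_1(x) y' + P_2(x) y = 0 with P_1(x) = -3 + 3/x and P_2(x) = -3/x - 3/x^2.
x = 0 is a singular point because the y'-coefficient -3 + 3/x has a pole at x = 0 and the y-coefficient -3/x - 3/x^2 has a pole at x = 0.
It is a regular singular point because x P_1(x) = p(x) = 3 - 3x and x^2 P_2(x) = q(x) = -3x - 3 are polynomials, hence analytic at x = 0.
p(0) = 3,  q(0) = -3.
Indicial equation: r(r-1) + p(0) r + q(0) = 0, i.e. r^2 + (p(0) - 1) r + q(0) = 0, i.e. r^2 + 2 r - 3 = 0.
Discriminant: (2)^2 - 4(-3) = 16, so r = (-2 ± 4)/2.
Solving: r_1 = 1, r_2 = -3.

indicial: r^2 + 2 r - 3 = 0; roots r_1 = 1, r_2 = -3


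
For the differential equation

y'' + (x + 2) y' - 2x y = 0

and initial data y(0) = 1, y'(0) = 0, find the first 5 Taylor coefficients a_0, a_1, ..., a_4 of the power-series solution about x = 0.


Ansatz: y(x) = sum_{n>=0} a_n x^n, so y'(x) = sum_{n>=1} n a_n x^(n-1) and y''(x) = sum_{n>=2} n(n-1) a_n x^(n-2).
Substitute into P(x) y'' + Q(x) y' + R(x) y = 0 with P(x) = 1, Q(x) = x + 2, R(x) = -2x, and match powers of x.
Initial conditions: a_0 = 1, a_1 = 0.
Setting the coefficient of each power of x to zero and solving order by order (substituting the coefficients already found):
  x^0: 2 a_2 + 2 a_1 = 0  ->  2 a_2 = -2 a_1 = 0  ->  a_2 = 0
  x^1: 6 a_3 + 4 a_2 + a_1 - 2 a_0 = 0  ->  6 a_3 = -4 a_2 - a_1 + 2 a_0 = 2  ->  a_3 = 1/3
  x^2: 12 a_4 + 6 a_3 + 2 a_2 - 2 a_1 = 0  ->  12 a_4 = -6 a_3 - 2 a_2 + 2 a_1 = -2  ->  a_4 = -1/6
Truncated series: y(x) = 1 + (1/3) x^3 - (1/6) x^4 + O(x^5).

a_0 = 1; a_1 = 0; a_2 = 0; a_3 = 1/3; a_4 = -1/6


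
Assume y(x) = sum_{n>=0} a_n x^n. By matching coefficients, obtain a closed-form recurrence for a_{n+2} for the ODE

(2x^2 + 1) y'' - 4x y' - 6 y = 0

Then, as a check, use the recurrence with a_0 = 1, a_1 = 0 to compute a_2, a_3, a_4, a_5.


Substitute y = sum_n a_n x^n.
(1 + 2 x^2) y'' contributes (n+2)(n+1) a_{n+2} + 2 n(n-1) a_n at x^n.
-4 x y'(x) contributes -4 n a_n at x^n.
-6 y(x) contributes -6 a_n at x^n.
Matching x^n: (n+2)(n+1) a_{n+2} + (2 n(n-1) - 4 n - 6) a_n = 0.
Thus a_{n+2} = (-2 n(n-1) + 4 n + 6) / ((n+1)(n+2)) * a_n.

Check with a_0 = 1, a_1 = 0 (apply the recurrence for n = 0, 1, 2, 3): a_0 = 1, a_1 = 0, a_2 = 3, a_3 = 0, a_4 = 5/2, a_5 = 0.

a_(n+2) = (-2 n(n-1) + 4 n + 6) / ((n+1)(n+2)) * a_n; check: a_0 = 1, a_1 = 0, a_2 = 3, a_3 = 0, a_4 = 5/2, a_5 = 0


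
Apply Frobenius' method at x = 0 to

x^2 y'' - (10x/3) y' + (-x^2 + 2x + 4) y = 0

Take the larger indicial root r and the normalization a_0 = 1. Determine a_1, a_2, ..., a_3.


Write in Frobenius form y'' + (p(x)/x) y' + (q(x)/x^2) y = 0:
  p(x) = -10/3,  q(x) = -x^2 + 2x + 4.
Indicial equation: r(r-1) + (-10/3) r + (4) = 0 -> roots r_1 = 3, r_2 = 4/3.
Take r = r_1 = 3. Let y(x) = x^r sum_{n>=0} a_n x^n with a_0 = 1.
Substitute y = x^r sum a_n x^n and match x^{r+n}. The recurrence is
  D(n) a_n + 2 a_{n-1} - 1 a_{n-2} = 0,  where D(n) = (r+n)(r+n-1) + (-10/3)(r+n) + (4).
  a_n = [-2 a_{n-1} + 1 a_{n-2}] / D(n).
Since the indicial polynomial factors as (r - r_1)(r - r_2), D(n) = (r_1 + n - r_1)(r_1 + n - r_2) = n(n + 5/3).
Evaluating step by step (a_0 = 1):
  n = 1: D(1) = 1(1 + 5/3) = 8/3; numerator = -2(1) = -2; a_1 = (-2)/(8/3) = -3/4
  n = 2: D(2) = 2(2 + 5/3) = 22/3; numerator = -2(-3/4) + 1(1) = 5/2; a_2 = (5/2)/(22/3) = 15/44
  n = 3: D(3) = 3(3 + 5/3) = 14; numerator = -2(15/44) + 1(-3/4) = -63/44; a_3 = (-63/44)/(14) = -9/88

r = 3; a_0 = 1; a_1 = -3/4; a_2 = 15/44; a_3 = -9/88


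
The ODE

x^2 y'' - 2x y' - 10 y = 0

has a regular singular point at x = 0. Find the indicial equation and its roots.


Divide by x^2 to reach normal form y'' + P_1(x) y' + P_2(x) y = 0 with P_1(x) = -2/x and P_2(x) = -10/x^2.
x = 0 is a singular point because the y'-coefficient -2/x has a pole at x = 0 and the y-coefficient -10/x^2 has a pole at x = 0.
It is a regular singular point because x P_1(x) = p(x) = -2 and x^2 P_2(x) = q(x) = -10 are polynomials, hence analytic at x = 0.
p(0) = -2,  q(0) = -10.
Indicial equation: r(r-1) + p(0) r + q(0) = 0, i.e. r^2 + (p(0) - 1) r + q(0) = 0, i.e. r^2 - 3 r - 10 = 0.
Discriminant: (-3)^2 - 4(-10) = 49, so r = (3 ± 7)/2.
Solving: r_1 = 5, r_2 = -2.

indicial: r^2 - 3 r - 10 = 0; roots r_1 = 5, r_2 = -2


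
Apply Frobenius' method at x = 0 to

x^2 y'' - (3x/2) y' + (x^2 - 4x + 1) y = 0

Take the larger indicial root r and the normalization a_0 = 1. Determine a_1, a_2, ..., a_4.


Write in Frobenius form y'' + (p(x)/x) y' + (q(x)/x^2) y = 0:
  p(x) = -3/2,  q(x) = x^2 - 4x + 1.
Indicial equation: r(r-1) + (-3/2) r + (1) = 0 -> roots r_1 = 2, r_2 = 1/2.
Take r = r_1 = 2. Let y(x) = x^r sum_{n>=0} a_n x^n with a_0 = 1.
Substitute y = x^r sum a_n x^n and match x^{r+n}. The recurrence is
  D(n) a_n - 4 a_{n-1} + 1 a_{n-2} = 0,  where D(n) = (r+n)(r+n-1) + (-3/2)(r+n) + (1).
  a_n = [4 a_{n-1} - 1 a_{n-2}] / D(n).
Since the indicial polynomial factors as (r - r_1)(r - r_2), D(n) = (r_1 + n - r_1)(r_1 + n - r_2) = n(n + 3/2).
Evaluating step by step (a_0 = 1):
  n = 1: D(1) = 1(1 + 3/2) = 5/2; numerator = 4(1) = 4; a_1 = (4)/(5/2) = 8/5
  n = 2: D(2) = 2(2 + 3/2) = 7; numerator = 4(8/5) - 1(1) = 27/5; a_2 = (27/5)/(7) = 27/35
  n = 3: D(3) = 3(3 + 3/2) = 27/2; numerator = 4(27/35) - 1(8/5) = 52/35; a_3 = (52/35)/(27/2) = 104/945
  n = 4: D(4) = 4(4 + 3/2) = 22; numerator = 4(104/945) - 1(27/35) = -313/945; a_4 = (-313/945)/(22) = -313/20790

r = 2; a_0 = 1; a_1 = 8/5; a_2 = 27/35; a_3 = 104/945; a_4 = -313/20790


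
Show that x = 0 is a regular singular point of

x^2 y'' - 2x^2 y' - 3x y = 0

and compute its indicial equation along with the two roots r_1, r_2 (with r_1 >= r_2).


Divide by x^2 to reach normal form y'' + P_1(x) y' + P_2(x) y = 0 with P_1(x) = -2 and P_2(x) = -3/x.
x = 0 is a singular point because the y-coefficient -3/x has a pole at x = 0.
It is a regular singular point because x P_1(x) = p(x) = -2x and x^2 P_2(x) = q(x) = -3x are polynomials, hence analytic at x = 0.
p(0) = 0,  q(0) = 0.
Indicial equation: r(r-1) + p(0) r + q(0) = 0, i.e. r^2 + (p(0) - 1) r + q(0) = 0, i.e. r^2 - 1 r = 0.
Discriminant: (-1)^2 - 4(0) = 1, so r = (1 ± 1)/2.
Solving: r_1 = 1, r_2 = 0.

indicial: r^2 - 1 r = 0; roots r_1 = 1, r_2 = 0


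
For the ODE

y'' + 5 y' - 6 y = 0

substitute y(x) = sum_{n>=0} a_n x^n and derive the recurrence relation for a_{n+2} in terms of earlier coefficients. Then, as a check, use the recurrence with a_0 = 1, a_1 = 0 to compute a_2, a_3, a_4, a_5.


Substitute y = sum_n a_n x^n.
y''(x) has coefficient (n+2)(n+1) a_{n+2} at x^n;
5 y'(x) has coefficient 5 (n+1) a_{n+1} at x^n;
-6 y(x) has coefficient -6 a_n at x^n.
Matching x^n: (n+2)(n+1) a_{n+2} + 5 (n+1) a_{n+1} - 6 a_n = 0.
Thus a_{n+2} = [-5 (n+1) a_{n+1} + 6 a_n] / ((n+1)(n+2)).

Check with a_0 = 1, a_1 = 0 (apply the recurrence for n = 0, 1, 2, 3): a_0 = 1, a_1 = 0, a_2 = 3, a_3 = -5, a_4 = 31/4, a_5 = -37/4.

a_(n+2) = [-5 (n+1) a_(n+1) + 6 a_n] / ((n+1)(n+2)); check: a_0 = 1, a_1 = 0, a_2 = 3, a_3 = -5, a_4 = 31/4, a_5 = -37/4


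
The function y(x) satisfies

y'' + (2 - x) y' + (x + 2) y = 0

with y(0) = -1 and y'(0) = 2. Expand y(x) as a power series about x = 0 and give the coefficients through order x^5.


Ansatz: y(x) = sum_{n>=0} a_n x^n, so y'(x) = sum_{n>=1} n a_n x^(n-1) and y''(x) = sum_{n>=2} n(n-1) a_n x^(n-2).
Substitute into P(x) y'' + Q(x) y' + R(x) y = 0 with P(x) = 1, Q(x) = 2 - x, R(x) = x + 2, and match powers of x.
Initial conditions: a_0 = -1, a_1 = 2.
Setting the coefficient of each power of x to zero and solving order by order (substituting the coefficients already found):
  x^0: 2 a_2 + 2 a_1 + 2 a_0 = 0  ->  2 a_2 = -2 a_1 - 2 a_0 = -2  ->  a_2 = -1
  x^1: 6 a_3 + 4 a_2 + a_1 + a_0 = 0  ->  6 a_3 = -4 a_2 - a_1 - a_0 = 3  ->  a_3 = 1/2
  x^2: 12 a_4 + 6 a_3 + a_1 = 0  ->  12 a_4 = -6 a_3 - a_1 = -5  ->  a_4 = -5/12
  x^3: 20 a_5 + 8 a_4 - a_3 + a_2 = 0  ->  20 a_5 = -8 a_4 + a_3 - a_2 = 29/6  ->  a_5 = 29/120
Truncated series: y(x) = -1 + 2 x - x^2 + (1/2) x^3 - (5/12) x^4 + (29/120) x^5 + O(x^6).

a_0 = -1; a_1 = 2; a_2 = -1; a_3 = 1/2; a_4 = -5/12; a_5 = 29/120


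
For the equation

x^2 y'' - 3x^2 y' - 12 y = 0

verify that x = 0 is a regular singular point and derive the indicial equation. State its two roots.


Divide by x^2 to reach normal form y'' + P_1(x) y' + P_2(x) y = 0 with P_1(x) = -3 and P_2(x) = -12/x^2.
x = 0 is a singular point because the y-coefficient -12/x^2 has a pole at x = 0.
It is a regular singular point because x P_1(x) = p(x) = -3x and x^2 P_2(x) = q(x) = -12 are polynomials, hence analytic at x = 0.
p(0) = 0,  q(0) = -12.
Indicial equation: r(r-1) + p(0) r + q(0) = 0, i.e. r^2 + (p(0) - 1) r + q(0) = 0, i.e. r^2 - 1 r - 12 = 0.
Discriminant: (-1)^2 - 4(-12) = 49, so r = (1 ± 7)/2.
Solving: r_1 = 4, r_2 = -3.

indicial: r^2 - 1 r - 12 = 0; roots r_1 = 4, r_2 = -3


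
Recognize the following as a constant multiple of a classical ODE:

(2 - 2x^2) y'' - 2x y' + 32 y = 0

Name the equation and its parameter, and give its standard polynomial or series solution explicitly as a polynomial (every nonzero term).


All three coefficients share the factor 2; dividing through by 2 gives  (1 - x^2) y'' - x y' + 16 y = 0.
This matches the Chebyshev equation (1 - x^2) y'' - x y' + n^2 y = 0 (note the -x y' term, not -2x y') with n^2 = 16, so n = 4; the polynomial solution is T_4(x).
With y = sum_k a_k x^k, matching x^k gives (k+2)(k+1) a_{k+2} = (k^2 - n^2) a_k = (k - 4)(k + 4) a_k. The right side vanishes at k = 4, so the series with the parity of 4 terminates at degree 4.
Standard normalization: leading coefficient of T_n is 2^(n-1), so a_4 = 2^3 = 8. Work downward with a_k = (k+1)(k+2) a_{k+2} / ((k - 4)(k + 4)):
  a_2 = (3)(4)(8) / ((2 - 4)(2 + 4)) = 96/(-12) = -8
  a_0 = (1)(2)(-8) / ((0 - 4)(0 + 4)) = -16/(-16) = 1
Hence T_4(x) = 8 x^4 - 8 x^2 + 1.

T_4(x); series = 8 x^4 - 8 x^2 + 1


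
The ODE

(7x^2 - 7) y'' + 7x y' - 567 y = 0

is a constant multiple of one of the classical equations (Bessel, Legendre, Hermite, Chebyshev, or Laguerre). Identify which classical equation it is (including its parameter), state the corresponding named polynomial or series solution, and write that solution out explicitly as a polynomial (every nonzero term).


All three coefficients share the factor -7; dividing through by -7 gives  (1 - x^2) y'' - x y' + 81 y = 0.
This matches the Chebyshev equation (1 - x^2) y'' - x y' + n^2 y = 0 (note the -x y' term, not -2x y') with n^2 = 81, so n = 9; the polynomial solution is T_9(x).
With y = sum_k a_k x^k, matching x^k gives (k+2)(k+1) a_{k+2} = (k^2 - n^2) a_k = (k - 9)(k + 9) a_k. The right side vanishes at k = 9, so the series with the parity of 9 terminates at degree 9.
Standard normalization: leading coefficient of T_n is 2^(n-1), so a_9 = 2^8 = 256. Work downward with a_k = (k+1)(k+2) a_{k+2} / ((k - 9)(k + 9)):
  a_7 = (8)(9)(256) / ((7 - 9)(7 + 9)) = 18432/(-32) = -576
  a_5 = (6)(7)(-576) / ((5 - 9)(5 + 9)) = -24192/(-56) = 432
  a_3 = (4)(5)(432) / ((3 - 9)(3 + 9)) = 8640/(-72) = -120
  a_1 = (2)(3)(-120) / ((1 - 9)(1 + 9)) = -720/(-80) = 9
Hence T_9(x) = 256 x^9 - 576 x^7 + 432 x^5 - 120 x^3 + 9 x.

T_9(x); series = 256 x^9 - 576 x^7 + 432 x^5 - 120 x^3 + 9 x


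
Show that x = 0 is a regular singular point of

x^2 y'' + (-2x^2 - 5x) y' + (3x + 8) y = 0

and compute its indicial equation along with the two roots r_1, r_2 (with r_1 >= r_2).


Divide by x^2 to reach normal form y'' + P_1(x) y' + P_2(x) y = 0 with P_1(x) = -2 - 5/x and P_2(x) = 3/x + 8/x^2.
x = 0 is a singular point because the y'-coefficient -2 - 5/x has a pole at x = 0 and the y-coefficient 3/x + 8/x^2 has a pole at x = 0.
It is a regular singular point because x P_1(x) = p(x) = -2x - 5 and x^2 P_2(x) = q(x) = 3x + 8 are polynomials, hence analytic at x = 0.
p(0) = -5,  q(0) = 8.
Indicial equation: r(r-1) + p(0) r + q(0) = 0, i.e. r^2 + (p(0) - 1) r + q(0) = 0, i.e. r^2 - 6 r + 8 = 0.
Discriminant: (-6)^2 - 4(8) = 4, so r = (6 ± 2)/2.
Solving: r_1 = 4, r_2 = 2.

indicial: r^2 - 6 r + 8 = 0; roots r_1 = 4, r_2 = 2


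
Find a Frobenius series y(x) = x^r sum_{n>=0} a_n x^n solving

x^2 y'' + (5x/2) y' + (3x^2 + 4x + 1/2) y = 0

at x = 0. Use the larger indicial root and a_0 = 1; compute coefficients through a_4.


Write in Frobenius form y'' + (p(x)/x) y' + (q(x)/x^2) y = 0:
  p(x) = 5/2,  q(x) = 3x^2 + 4x + 1/2.
Indicial equation: r(r-1) + (5/2) r + (1/2) = 0 -> roots r_1 = -1/2, r_2 = -1.
Take r = r_1 = -1/2. Let y(x) = x^r sum_{n>=0} a_n x^n with a_0 = 1.
Substitute y = x^r sum a_n x^n and match x^{r+n}. The recurrence is
  D(n) a_n + 4 a_{n-1} + 3 a_{n-2} = 0,  where D(n) = (r+n)(r+n-1) + (5/2)(r+n) + (1/2).
  a_n = [-4 a_{n-1} - 3 a_{n-2}] / D(n).
Since the indicial polynomial factors as (r - r_1)(r - r_2), D(n) = (r_1 + n - r_1)(r_1 + n - r_2) = n(n + 1/2).
Evaluating step by step (a_0 = 1):
  n = 1: D(1) = 1(1 + 1/2) = 3/2; numerator = -4(1) = -4; a_1 = (-4)/(3/2) = -8/3
  n = 2: D(2) = 2(2 + 1/2) = 5; numerator = -4(-8/3) - 3(1) = 23/3; a_2 = (23/3)/(5) = 23/15
  n = 3: D(3) = 3(3 + 1/2) = 21/2; numerator = -4(23/15) - 3(-8/3) = 28/15; a_3 = (28/15)/(21/2) = 8/45
  n = 4: D(4) = 4(4 + 1/2) = 18; numerator = -4(8/45) - 3(23/15) = -239/45; a_4 = (-239/45)/(18) = -239/810

r = -1/2; a_0 = 1; a_1 = -8/3; a_2 = 23/15; a_3 = 8/45; a_4 = -239/810


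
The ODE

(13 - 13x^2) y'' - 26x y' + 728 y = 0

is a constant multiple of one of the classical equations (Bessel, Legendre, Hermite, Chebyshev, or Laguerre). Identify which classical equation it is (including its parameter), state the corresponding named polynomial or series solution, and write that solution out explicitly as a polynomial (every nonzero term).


All three coefficients share the factor 13; dividing through by 13 gives  (1 - x^2) y'' - 2x y' + 56 y = 0.
This matches the Legendre equation (1 - x^2) y'' - 2x y' + n(n+1) y = 0 (note the -2x y' term) with n(n+1) = 56, so n = 7; the polynomial solution is P_7(x).
With y = sum_k a_k x^k, matching x^k gives (k+2)(k+1) a_{k+2} = [k(k+1) - n(n+1)] a_k = (k - 7)(k + 8) a_k. The right side vanishes at k = 7, so the series with the parity of 7 terminates at degree 7.
Standard normalization (P_n(1) = 1): leading coefficient (2n)!/(2^n (n!)^2) = 87178291200/(128*25401600) = 429/16, so a_7 = 429/16. Work downward with a_k = (k+1)(k+2) a_{k+2} / ((k - 7)(k + 8)):
  a_5 = (6)(7)(429/16) / ((5 - 7)(5 + 8)) = (9009/8)/(-26) = -693/16
  a_3 = (4)(5)(-693/16) / ((3 - 7)(3 + 8)) = (-3465/4)/(-44) = 315/16
  a_1 = (2)(3)(315/16) / ((1 - 7)(1 + 8)) = (945/8)/(-54) = -35/16
Hence P_7(x) = 429 x^7/16 - 693 x^5/16 + 315 x^3/16 - 35 x/16.

P_7(x); series = 429 x^7/16 - 693 x^5/16 + 315 x^3/16 - 35 x/16


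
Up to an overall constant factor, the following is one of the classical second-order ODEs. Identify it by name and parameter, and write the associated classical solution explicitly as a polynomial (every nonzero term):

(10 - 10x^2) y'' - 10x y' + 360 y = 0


All three coefficients share the factor 10; dividing through by 10 gives  (1 - x^2) y'' - x y' + 36 y = 0.
This matches the Chebyshev equation (1 - x^2) y'' - x y' + n^2 y = 0 (note the -x y' term, not -2x y') with n^2 = 36, so n = 6; the polynomial solution is T_6(x).
With y = sum_k a_k x^k, matching x^k gives (k+2)(k+1) a_{k+2} = (k^2 - n^2) a_k = (k - 6)(k + 6) a_k. The right side vanishes at k = 6, so the series with the parity of 6 terminates at degree 6.
Standard normalization: leading coefficient of T_n is 2^(n-1), so a_6 = 2^5 = 32. Work downward with a_k = (k+1)(k+2) a_{k+2} / ((k - 6)(k + 6)):
  a_4 = (5)(6)(32) / ((4 - 6)(4 + 6)) = 960/(-20) = -48
  a_2 = (3)(4)(-48) / ((2 - 6)(2 + 6)) = -576/(-32) = 18
  a_0 = (1)(2)(18) / ((0 - 6)(0 + 6)) = 36/(-36) = -1
Hence T_6(x) = 32 x^6 - 48 x^4 + 18 x^2 - 1.

T_6(x); series = 32 x^6 - 48 x^4 + 18 x^2 - 1


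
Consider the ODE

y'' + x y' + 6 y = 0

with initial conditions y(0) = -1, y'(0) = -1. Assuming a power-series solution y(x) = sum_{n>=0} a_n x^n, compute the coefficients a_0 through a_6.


Ansatz: y(x) = sum_{n>=0} a_n x^n, so y'(x) = sum_{n>=1} n a_n x^(n-1) and y''(x) = sum_{n>=2} n(n-1) a_n x^(n-2).
Substitute into P(x) y'' + Q(x) y' + R(x) y = 0 with P(x) = 1, Q(x) = x, R(x) = 6, and match powers of x.
Initial conditions: a_0 = -1, a_1 = -1.
Setting the coefficient of each power of x to zero and solving order by order (substituting the coefficients already found):
  x^0: 2 a_2 + 6 a_0 = 0  ->  2 a_2 = -6 a_0 = 6  ->  a_2 = 3
  x^1: 6 a_3 + 7 a_1 = 0  ->  6 a_3 = -7 a_1 = 7  ->  a_3 = 7/6
  x^2: 12 a_4 + 8 a_2 = 0  ->  12 a_4 = -8 a_2 = -24  ->  a_4 = -2
  x^3: 20 a_5 + 9 a_3 = 0  ->  20 a_5 = -9 a_3 = -21/2  ->  a_5 = -21/40
  x^4: 30 a_6 + 10 a_4 = 0  ->  30 a_6 = -10 a_4 = 20  ->  a_6 = 2/3
Truncated series: y(x) = -1 - x + 3 x^2 + (7/6) x^3 - 2 x^4 - (21/40) x^5 + (2/3) x^6 + O(x^7).

a_0 = -1; a_1 = -1; a_2 = 3; a_3 = 7/6; a_4 = -2; a_5 = -21/40; a_6 = 2/3


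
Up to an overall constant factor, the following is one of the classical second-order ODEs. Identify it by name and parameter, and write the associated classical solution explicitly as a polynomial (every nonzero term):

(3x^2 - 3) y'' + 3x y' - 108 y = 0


All three coefficients share the factor -3; dividing through by -3 gives  (1 - x^2) y'' - x y' + 36 y = 0.
This matches the Chebyshev equation (1 - x^2) y'' - x y' + n^2 y = 0 (note the -x y' term, not -2x y') with n^2 = 36, so n = 6; the polynomial solution is T_6(x).
With y = sum_k a_k x^k, matching x^k gives (k+2)(k+1) a_{k+2} = (k^2 - n^2) a_k = (k - 6)(k + 6) a_k. The right side vanishes at k = 6, so the series with the parity of 6 terminates at degree 6.
Standard normalization: leading coefficient of T_n is 2^(n-1), so a_6 = 2^5 = 32. Work downward with a_k = (k+1)(k+2) a_{k+2} / ((k - 6)(k + 6)):
  a_4 = (5)(6)(32) / ((4 - 6)(4 + 6)) = 960/(-20) = -48
  a_2 = (3)(4)(-48) / ((2 - 6)(2 + 6)) = -576/(-32) = 18
  a_0 = (1)(2)(18) / ((0 - 6)(0 + 6)) = 36/(-36) = -1
Hence T_6(x) = 32 x^6 - 48 x^4 + 18 x^2 - 1.

T_6(x); series = 32 x^6 - 48 x^4 + 18 x^2 - 1


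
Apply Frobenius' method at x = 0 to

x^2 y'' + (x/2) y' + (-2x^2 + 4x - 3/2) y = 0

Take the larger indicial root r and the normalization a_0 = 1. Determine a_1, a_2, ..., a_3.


Write in Frobenius form y'' + (p(x)/x) y' + (q(x)/x^2) y = 0:
  p(x) = 1/2,  q(x) = -2x^2 + 4x - 3/2.
Indicial equation: r(r-1) + (1/2) r + (-3/2) = 0 -> roots r_1 = 3/2, r_2 = -1.
Take r = r_1 = 3/2. Let y(x) = x^r sum_{n>=0} a_n x^n with a_0 = 1.
Substitute y = x^r sum a_n x^n and match x^{r+n}. The recurrence is
  D(n) a_n + 4 a_{n-1} - 2 a_{n-2} = 0,  where D(n) = (r+n)(r+n-1) + (1/2)(r+n) + (-3/2).
  a_n = [-4 a_{n-1} + 2 a_{n-2}] / D(n).
Since the indicial polynomial factors as (r - r_1)(r - r_2), D(n) = (r_1 + n - r_1)(r_1 + n - r_2) = n(n + 5/2).
Evaluating step by step (a_0 = 1):
  n = 1: D(1) = 1(1 + 5/2) = 7/2; numerator = -4(1) = -4; a_1 = (-4)/(7/2) = -8/7
  n = 2: D(2) = 2(2 + 5/2) = 9; numerator = -4(-8/7) + 2(1) = 46/7; a_2 = (46/7)/(9) = 46/63
  n = 3: D(3) = 3(3 + 5/2) = 33/2; numerator = -4(46/63) + 2(-8/7) = -328/63; a_3 = (-328/63)/(33/2) = -656/2079

r = 3/2; a_0 = 1; a_1 = -8/7; a_2 = 46/63; a_3 = -656/2079


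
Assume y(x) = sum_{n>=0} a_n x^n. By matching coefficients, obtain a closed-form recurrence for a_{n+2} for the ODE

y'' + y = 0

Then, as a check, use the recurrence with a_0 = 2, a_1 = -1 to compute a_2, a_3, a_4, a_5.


Substitute y = sum_n a_n x^n into y'' + (const) y = 0.
y''(x) = sum_{n>=0} (n+2)(n+1) a_{n+2} x^n.
The ODE becomes sum_n [(n+2)(n+1) a_{n+2} + 1 a_n] x^n = 0.
Setting each coefficient to zero gives the recurrence:
  (n+2)(n+1) a_{n+2} + 1 a_n = 0,
  a_{n+2} = -1 / ((n+1)(n+2)) a_n.

Check with a_0 = 2, a_1 = -1 (apply the recurrence for n = 0, 1, 2, 3): a_0 = 2, a_1 = -1, a_2 = -1, a_3 = 1/6, a_4 = 1/12, a_5 = -1/120.

a_{n+2} = -1/((n+1)(n+2)) * a_n; check: a_0 = 2, a_1 = -1, a_2 = -1, a_3 = 1/6, a_4 = 1/12, a_5 = -1/120


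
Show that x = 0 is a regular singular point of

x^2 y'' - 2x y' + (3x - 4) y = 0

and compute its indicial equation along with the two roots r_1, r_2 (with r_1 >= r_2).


Divide by x^2 to reach normal form y'' + P_1(x) y' + P_2(x) y = 0 with P_1(x) = -2/x and P_2(x) = 3/x - 4/x^2.
x = 0 is a singular point because the y'-coefficient -2/x has a pole at x = 0 and the y-coefficient 3/x - 4/x^2 has a pole at x = 0.
It is a regular singular point because x P_1(x) = p(x) = -2 and x^2 P_2(x) = q(x) = 3x - 4 are polynomials, hence analytic at x = 0.
p(0) = -2,  q(0) = -4.
Indicial equation: r(r-1) + p(0) r + q(0) = 0, i.e. r^2 + (p(0) - 1) r + q(0) = 0, i.e. r^2 - 3 r - 4 = 0.
Discriminant: (-3)^2 - 4(-4) = 25, so r = (3 ± 5)/2.
Solving: r_1 = 4, r_2 = -1.

indicial: r^2 - 3 r - 4 = 0; roots r_1 = 4, r_2 = -1


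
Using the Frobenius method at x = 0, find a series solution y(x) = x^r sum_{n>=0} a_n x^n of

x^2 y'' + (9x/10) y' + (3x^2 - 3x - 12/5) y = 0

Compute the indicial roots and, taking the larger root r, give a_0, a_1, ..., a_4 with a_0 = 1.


Write in Frobenius form y'' + (p(x)/x) y' + (q(x)/x^2) y = 0:
  p(x) = 9/10,  q(x) = 3x^2 - 3x - 12/5.
Indicial equation: r(r-1) + (9/10) r + (-12/5) = 0 -> roots r_1 = 8/5, r_2 = -3/2.
Take r = r_1 = 8/5. Let y(x) = x^r sum_{n>=0} a_n x^n with a_0 = 1.
Substitute y = x^r sum a_n x^n and match x^{r+n}. The recurrence is
  D(n) a_n - 3 a_{n-1} + 3 a_{n-2} = 0,  where D(n) = (r+n)(r+n-1) + (9/10)(r+n) + (-12/5).
  a_n = [3 a_{n-1} - 3 a_{n-2}] / D(n).
Since the indicial polynomial factors as (r - r_1)(r - r_2), D(n) = (r_1 + n - r_1)(r_1 + n - r_2) = n(n + 31/10).
Evaluating step by step (a_0 = 1):
  n = 1: D(1) = 1(1 + 31/10) = 41/10; numerator = 3(1) = 3; a_1 = (3)/(41/10) = 30/41
  n = 2: D(2) = 2(2 + 31/10) = 51/5; numerator = 3(30/41) - 3(1) = -33/41; a_2 = (-33/41)/(51/5) = -55/697
  n = 3: D(3) = 3(3 + 31/10) = 183/10; numerator = 3(-55/697) - 3(30/41) = -1695/697; a_3 = (-1695/697)/(183/10) = -5650/42517
  n = 4: D(4) = 4(4 + 31/10) = 142/5; numerator = 3(-5650/42517) - 3(-55/697) = -405/2501; a_4 = (-405/2501)/(142/5) = -2025/355142

r = 8/5; a_0 = 1; a_1 = 30/41; a_2 = -55/697; a_3 = -5650/42517; a_4 = -2025/355142


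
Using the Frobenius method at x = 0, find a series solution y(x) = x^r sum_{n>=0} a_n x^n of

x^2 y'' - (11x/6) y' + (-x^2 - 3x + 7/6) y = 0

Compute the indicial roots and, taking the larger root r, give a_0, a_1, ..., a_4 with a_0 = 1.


Write in Frobenius form y'' + (p(x)/x) y' + (q(x)/x^2) y = 0:
  p(x) = -11/6,  q(x) = -x^2 - 3x + 7/6.
Indicial equation: r(r-1) + (-11/6) r + (7/6) = 0 -> roots r_1 = 7/3, r_2 = 1/2.
Take r = r_1 = 7/3. Let y(x) = x^r sum_{n>=0} a_n x^n with a_0 = 1.
Substitute y = x^r sum a_n x^n and match x^{r+n}. The recurrence is
  D(n) a_n - 3 a_{n-1} - 1 a_{n-2} = 0,  where D(n) = (r+n)(r+n-1) + (-11/6)(r+n) + (7/6).
  a_n = [3 a_{n-1} + 1 a_{n-2}] / D(n).
Since the indicial polynomial factors as (r - r_1)(r - r_2), D(n) = (r_1 + n - r_1)(r_1 + n - r_2) = n(n + 11/6).
Evaluating step by step (a_0 = 1):
  n = 1: D(1) = 1(1 + 11/6) = 17/6; numerator = 3(1) = 3; a_1 = (3)/(17/6) = 18/17
  n = 2: D(2) = 2(2 + 11/6) = 23/3; numerator = 3(18/17) + 1(1) = 71/17; a_2 = (71/17)/(23/3) = 213/391
  n = 3: D(3) = 3(3 + 11/6) = 29/2; numerator = 3(213/391) + 1(18/17) = 1053/391; a_3 = (1053/391)/(29/2) = 2106/11339
  n = 4: D(4) = 4(4 + 11/6) = 70/3; numerator = 3(2106/11339) + 1(213/391) = 735/667; a_4 = (735/667)/(70/3) = 63/1334

r = 7/3; a_0 = 1; a_1 = 18/17; a_2 = 213/391; a_3 = 2106/11339; a_4 = 63/1334


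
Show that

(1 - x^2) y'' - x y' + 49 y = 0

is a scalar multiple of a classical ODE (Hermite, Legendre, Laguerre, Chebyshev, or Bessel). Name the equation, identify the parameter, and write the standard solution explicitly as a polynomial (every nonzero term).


The equation is already in a standard form:  (1 - x^2) y'' - x y' + 49 y = 0.
This matches the Chebyshev equation (1 - x^2) y'' - x y' + n^2 y = 0 (note the -x y' term, not -2x y') with n^2 = 49, so n = 7; the polynomial solution is T_7(x).
With y = sum_k a_k x^k, matching x^k gives (k+2)(k+1) a_{k+2} = (k^2 - n^2) a_k = (k - 7)(k + 7) a_k. The right side vanishes at k = 7, so the series with the parity of 7 terminates at degree 7.
Standard normalization: leading coefficient of T_n is 2^(n-1), so a_7 = 2^6 = 64. Work downward with a_k = (k+1)(k+2) a_{k+2} / ((k - 7)(k + 7)):
  a_5 = (6)(7)(64) / ((5 - 7)(5 + 7)) = 2688/(-24) = -112
  a_3 = (4)(5)(-112) / ((3 - 7)(3 + 7)) = -2240/(-40) = 56
  a_1 = (2)(3)(56) / ((1 - 7)(1 + 7)) = 336/(-48) = -7
Hence T_7(x) = 64 x^7 - 112 x^5 + 56 x^3 - 7 x.

T_7(x); series = 64 x^7 - 112 x^5 + 56 x^3 - 7 x


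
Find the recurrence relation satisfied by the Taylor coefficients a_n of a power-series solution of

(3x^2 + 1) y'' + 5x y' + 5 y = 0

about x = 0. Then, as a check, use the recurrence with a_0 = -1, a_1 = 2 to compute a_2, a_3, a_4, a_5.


Substitute y = sum_n a_n x^n.
(1 + 3 x^2) y'' contributes (n+2)(n+1) a_{n+2} + 3 n(n-1) a_n at x^n.
5 x y'(x) contributes 5 n a_n at x^n.
5 y(x) contributes 5 a_n at x^n.
Matching x^n: (n+2)(n+1) a_{n+2} + (3 n(n-1) + 5 n + 5) a_n = 0.
Thus a_{n+2} = (-3 n(n-1) - 5 n - 5) / ((n+1)(n+2)) * a_n.

Check with a_0 = -1, a_1 = 2 (apply the recurrence for n = 0, 1, 2, 3): a_0 = -1, a_1 = 2, a_2 = 5/2, a_3 = -10/3, a_4 = -35/8, a_5 = 19/3.

a_(n+2) = (-3 n(n-1) - 5 n - 5) / ((n+1)(n+2)) * a_n; check: a_0 = -1, a_1 = 2, a_2 = 5/2, a_3 = -10/3, a_4 = -35/8, a_5 = 19/3


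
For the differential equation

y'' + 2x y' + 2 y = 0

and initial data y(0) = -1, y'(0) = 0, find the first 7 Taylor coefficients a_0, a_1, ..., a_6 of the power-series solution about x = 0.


Ansatz: y(x) = sum_{n>=0} a_n x^n, so y'(x) = sum_{n>=1} n a_n x^(n-1) and y''(x) = sum_{n>=2} n(n-1) a_n x^(n-2).
Substitute into P(x) y'' + Q(x) y' + R(x) y = 0 with P(x) = 1, Q(x) = 2x, R(x) = 2, and match powers of x.
Initial conditions: a_0 = -1, a_1 = 0.
Setting the coefficient of each power of x to zero and solving order by order (substituting the coefficients already found):
  x^0: 2 a_2 + 2 a_0 = 0  ->  2 a_2 = -2 a_0 = 2  ->  a_2 = 1
  x^1: 6 a_3 + 4 a_1 = 0  ->  6 a_3 = -4 a_1 = 0  ->  a_3 = 0
  x^2: 12 a_4 + 6 a_2 = 0  ->  12 a_4 = -6 a_2 = -6  ->  a_4 = -1/2
  x^3: 20 a_5 + 8 a_3 = 0  ->  20 a_5 = -8 a_3 = 0  ->  a_5 = 0
  x^4: 30 a_6 + 10 a_4 = 0  ->  30 a_6 = -10 a_4 = 5  ->  a_6 = 1/6
Truncated series: y(x) = -1 + x^2 - (1/2) x^4 + (1/6) x^6 + O(x^7).

a_0 = -1; a_1 = 0; a_2 = 1; a_3 = 0; a_4 = -1/2; a_5 = 0; a_6 = 1/6


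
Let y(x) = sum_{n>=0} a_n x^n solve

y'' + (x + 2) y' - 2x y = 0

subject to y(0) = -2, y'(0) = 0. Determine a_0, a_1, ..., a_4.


Ansatz: y(x) = sum_{n>=0} a_n x^n, so y'(x) = sum_{n>=1} n a_n x^(n-1) and y''(x) = sum_{n>=2} n(n-1) a_n x^(n-2).
Substitute into P(x) y'' + Q(x) y' + R(x) y = 0 with P(x) = 1, Q(x) = x + 2, R(x) = -2x, and match powers of x.
Initial conditions: a_0 = -2, a_1 = 0.
Setting the coefficient of each power of x to zero and solving order by order (substituting the coefficients already found):
  x^0: 2 a_2 + 2 a_1 = 0  ->  2 a_2 = -2 a_1 = 0  ->  a_2 = 0
  x^1: 6 a_3 + 4 a_2 + a_1 - 2 a_0 = 0  ->  6 a_3 = -4 a_2 - a_1 + 2 a_0 = -4  ->  a_3 = -2/3
  x^2: 12 a_4 + 6 a_3 + 2 a_2 - 2 a_1 = 0  ->  12 a_4 = -6 a_3 - 2 a_2 + 2 a_1 = 4  ->  a_4 = 1/3
Truncated series: y(x) = -2 - (2/3) x^3 + (1/3) x^4 + O(x^5).

a_0 = -2; a_1 = 0; a_2 = 0; a_3 = -2/3; a_4 = 1/3


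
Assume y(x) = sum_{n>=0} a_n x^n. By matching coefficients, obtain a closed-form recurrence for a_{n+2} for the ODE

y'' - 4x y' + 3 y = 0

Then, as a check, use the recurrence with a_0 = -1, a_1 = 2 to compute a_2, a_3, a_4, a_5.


Substitute y = sum_n a_n x^n.
y''(x) has coefficient (n+2)(n+1) a_{n+2} at x^n;
-4 x y'(x) has coefficient -4 n a_n at x^n (shift);
3 y(x) has coefficient 3 a_n at x^n.
Matching x^n: (n+2)(n+1) a_{n+2} + (-4n + 3) a_n = 0.
Thus a_{n+2} = (4n - 3) / ((n+1)(n+2)) * a_n.

Check with a_0 = -1, a_1 = 2 (apply the recurrence for n = 0, 1, 2, 3): a_0 = -1, a_1 = 2, a_2 = 3/2, a_3 = 1/3, a_4 = 5/8, a_5 = 3/20.

a_(n+2) = (4n - 3) / ((n+1)(n+2)) * a_n; check: a_0 = -1, a_1 = 2, a_2 = 3/2, a_3 = 1/3, a_4 = 5/8, a_5 = 3/20
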